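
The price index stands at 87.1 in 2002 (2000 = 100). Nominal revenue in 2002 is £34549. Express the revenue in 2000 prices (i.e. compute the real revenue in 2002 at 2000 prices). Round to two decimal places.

Real = Nominal ÷ (Index/100) = 34549 ÷ (87.1/100)
     = 34549 ÷ 0.871 = 39665.9013

39665.90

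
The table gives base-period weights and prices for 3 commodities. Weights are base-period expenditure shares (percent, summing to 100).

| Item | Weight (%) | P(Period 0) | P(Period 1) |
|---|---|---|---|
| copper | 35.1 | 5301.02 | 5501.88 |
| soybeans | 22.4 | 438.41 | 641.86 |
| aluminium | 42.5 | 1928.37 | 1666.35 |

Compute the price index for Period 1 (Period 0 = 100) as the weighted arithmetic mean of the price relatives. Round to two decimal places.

copper: 35.1 × (5501.88/5301.02) = 35.1 × 1.037891 = 36.4300
soybeans: 22.4 × (641.86/438.41) = 22.4 × 1.464063 = 32.7950
aluminium: 42.5 × (1666.35/1928.37) = 42.5 × 0.864124 = 36.7253
Index = Σ wᵢ·(p₁ᵢ/p₀ᵢ) = 36.4300 + 32.7950 + 36.7253 = 105.9502

105.95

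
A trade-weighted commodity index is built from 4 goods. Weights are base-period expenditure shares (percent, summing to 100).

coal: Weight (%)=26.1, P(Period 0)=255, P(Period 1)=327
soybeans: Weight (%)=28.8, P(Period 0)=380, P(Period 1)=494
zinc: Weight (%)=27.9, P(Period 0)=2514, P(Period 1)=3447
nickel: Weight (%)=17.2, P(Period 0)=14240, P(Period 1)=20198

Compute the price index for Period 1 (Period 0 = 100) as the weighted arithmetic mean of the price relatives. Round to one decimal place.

133.6

coal: 26.1 × (327/255) = 26.1 × 1.282353 = 33.4694
soybeans: 28.8 × (494/380) = 28.8 × 1.300000 = 37.4400
zinc: 27.9 × (3447/2514) = 27.9 × 1.371122 = 38.2543
nickel: 17.2 × (20198/14240) = 17.2 × 1.418399 = 24.3965
Index = Σ wᵢ·(p₁ᵢ/p₀ᵢ) = 33.4694 + 37.4400 + 38.2543 + 24.3965 = 133.5602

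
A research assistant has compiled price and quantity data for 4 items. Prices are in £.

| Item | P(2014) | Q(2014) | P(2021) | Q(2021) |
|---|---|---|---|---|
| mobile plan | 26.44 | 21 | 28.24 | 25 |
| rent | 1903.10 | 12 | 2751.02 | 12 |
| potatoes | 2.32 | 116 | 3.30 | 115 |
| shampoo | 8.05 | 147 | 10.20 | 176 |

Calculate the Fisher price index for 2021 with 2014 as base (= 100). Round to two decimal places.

Laspeyres component (base-period weights):
ΣP(2021)Q(2014) = 28.24×21 + 2751.02×12 + 3.30×116 + 10.20×147 = 593.04 + 33012.24 + 382.8 + 1499.4 = 35487.48
ΣP(2014)Q(2014) = 26.44×21 + 1903.10×12 + 2.32×116 + 8.05×147 = 555.24 + 22837.2 + 269.12 + 1183.35 = 24844.91
L = 35487.48 / 24844.91 × 100 = 142.8360
Paasche component (current-period weights):
ΣP(2021)Q(2021) = 28.24×25 + 2751.02×12 + 3.30×115 + 10.20×176 = 706 + 33012.24 + 379.5 + 1795.2 = 35892.94
ΣP(2014)Q(2021) = 26.44×25 + 1903.10×12 + 2.32×115 + 8.05×176 = 661 + 22837.2 + 266.8 + 1416.8 = 25181.8
P = 35892.94 / 25181.8 × 100 = 142.5352
Fisher = √(L × P) = √(142.8360 × 142.5352) = 142.6856

142.69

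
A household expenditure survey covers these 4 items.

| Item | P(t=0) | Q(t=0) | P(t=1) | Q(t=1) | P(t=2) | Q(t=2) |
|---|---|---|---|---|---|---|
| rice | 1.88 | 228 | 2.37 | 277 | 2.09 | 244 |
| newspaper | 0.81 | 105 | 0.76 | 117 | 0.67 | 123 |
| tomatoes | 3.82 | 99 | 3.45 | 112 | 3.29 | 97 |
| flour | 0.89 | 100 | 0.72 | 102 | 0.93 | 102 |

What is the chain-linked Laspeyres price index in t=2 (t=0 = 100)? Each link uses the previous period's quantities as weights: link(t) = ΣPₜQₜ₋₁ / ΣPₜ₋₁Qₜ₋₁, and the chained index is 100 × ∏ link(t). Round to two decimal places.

97.99

Link t=0→t=1:
ΣP(t=1)Q(t=0) = 2.37×228 + 0.76×105 + 3.45×99 + 0.72×100 = 540.36 + 79.8 + 341.55 + 72 = 1033.71
ΣP(t=0)Q(t=0) = 1.88×228 + 0.81×105 + 3.82×99 + 0.89×100 = 428.64 + 85.05 + 378.18 + 89 = 980.87
link = 1033.71/980.87 = 1.053871
Link t=1→t=2:
ΣP(t=2)Q(t=1) = 2.09×277 + 0.67×117 + 3.29×112 + 0.93×102 = 578.93 + 78.39 + 368.48 + 94.86 = 1120.66
ΣP(t=1)Q(t=1) = 2.37×277 + 0.76×117 + 3.45×112 + 0.72×102 = 656.49 + 88.92 + 386.4 + 73.44 = 1205.25
link = 1120.66/1205.25 = 0.929815
Chained index = 100 × 1.053871 × 0.929815 = 97.9905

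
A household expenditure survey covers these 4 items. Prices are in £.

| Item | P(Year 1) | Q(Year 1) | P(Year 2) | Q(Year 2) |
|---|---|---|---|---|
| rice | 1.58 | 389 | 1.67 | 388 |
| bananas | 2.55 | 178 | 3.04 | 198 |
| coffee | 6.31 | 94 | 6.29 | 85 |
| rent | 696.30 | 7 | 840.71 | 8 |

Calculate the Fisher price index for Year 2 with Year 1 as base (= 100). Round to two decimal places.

Laspeyres component (base-period weights):
ΣP(Year 2)Q(Year 1) = 1.67×389 + 3.04×178 + 6.29×94 + 840.71×7 = 649.63 + 541.12 + 591.26 + 5884.97 = 7666.98
ΣP(Year 1)Q(Year 1) = 1.58×389 + 2.55×178 + 6.31×94 + 696.30×7 = 614.62 + 453.9 + 593.14 + 4874.1 = 6535.76
L = 7666.98 / 6535.76 × 100 = 117.3082
Paasche component (current-period weights):
ΣP(Year 2)Q(Year 2) = 1.67×388 + 3.04×198 + 6.29×85 + 840.71×8 = 647.96 + 601.92 + 534.65 + 6725.68 = 8510.21
ΣP(Year 1)Q(Year 2) = 1.58×388 + 2.55×198 + 6.31×85 + 696.30×8 = 613.04 + 504.9 + 536.35 + 5570.4 = 7224.69
P = 8510.21 / 7224.69 × 100 = 117.7934
Fisher = √(L × P) = √(117.3082 × 117.7934) = 117.5505

117.55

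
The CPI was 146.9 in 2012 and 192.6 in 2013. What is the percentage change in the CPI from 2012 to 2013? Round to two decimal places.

Change = (192.6 − 146.9) / 146.9 × 100
       = 45.7 / 146.9 × 100 = 31.1096%

31.11%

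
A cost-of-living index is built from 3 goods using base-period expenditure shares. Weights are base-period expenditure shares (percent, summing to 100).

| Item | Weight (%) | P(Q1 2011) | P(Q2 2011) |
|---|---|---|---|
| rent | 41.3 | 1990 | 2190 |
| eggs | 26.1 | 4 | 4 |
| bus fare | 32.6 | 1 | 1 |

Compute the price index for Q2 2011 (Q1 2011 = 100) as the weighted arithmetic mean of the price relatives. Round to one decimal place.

104.2

rent: 41.3 × (2190/1990) = 41.3 × 1.100503 = 45.4508
eggs: 26.1 × (4/4) = 26.1 × 1.000000 = 26.1000
bus fare: 32.6 × (1/1) = 32.6 × 1.000000 = 32.6000
Index = Σ wᵢ·(p₁ᵢ/p₀ᵢ) = 45.4508 + 26.1000 + 32.6000 = 104.1508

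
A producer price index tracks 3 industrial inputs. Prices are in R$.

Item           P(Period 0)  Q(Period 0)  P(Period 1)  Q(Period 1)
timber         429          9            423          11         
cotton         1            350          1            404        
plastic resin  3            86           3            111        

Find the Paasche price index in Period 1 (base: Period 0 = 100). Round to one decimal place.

98.8

Paasche price index uses current-period quantities as weights.
ΣP(Period 1)·Q(Period 1) = 423×11 + 1×404 + 3×111 = 4653 + 404 + 333 = 5390
ΣP(Period 0)·Q(Period 1) = 429×11 + 1×404 + 3×111 = 4719 + 404 + 333 = 5456
Index = 5390 / 5456 × 100 = 98.7903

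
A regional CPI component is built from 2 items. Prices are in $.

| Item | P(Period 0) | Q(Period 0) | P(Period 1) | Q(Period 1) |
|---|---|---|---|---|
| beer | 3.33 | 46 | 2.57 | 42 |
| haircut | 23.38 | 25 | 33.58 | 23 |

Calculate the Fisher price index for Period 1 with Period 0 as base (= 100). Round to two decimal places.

129.87

Laspeyres component (base-period weights):
ΣP(Period 1)Q(Period 0) = 2.57×46 + 33.58×25 = 118.22 + 839.5 = 957.72
ΣP(Period 0)Q(Period 0) = 3.33×46 + 23.38×25 = 153.18 + 584.5 = 737.68
L = 957.72 / 737.68 × 100 = 129.8287
Paasche component (current-period weights):
ΣP(Period 1)Q(Period 1) = 2.57×42 + 33.58×23 = 107.94 + 772.34 = 880.28
ΣP(Period 0)Q(Period 1) = 3.33×42 + 23.38×23 = 139.86 + 537.74 = 677.6
P = 880.28 / 677.6 × 100 = 129.9115
Fisher = √(L × P) = √(129.8287 × 129.9115) = 129.8700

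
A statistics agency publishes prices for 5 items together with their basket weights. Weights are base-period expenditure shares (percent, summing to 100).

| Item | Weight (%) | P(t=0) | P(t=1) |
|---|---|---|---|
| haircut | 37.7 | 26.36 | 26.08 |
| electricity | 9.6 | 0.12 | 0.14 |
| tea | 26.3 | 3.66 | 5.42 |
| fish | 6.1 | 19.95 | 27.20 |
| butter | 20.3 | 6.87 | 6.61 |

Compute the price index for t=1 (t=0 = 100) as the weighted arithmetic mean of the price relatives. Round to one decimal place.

115.3

haircut: 37.7 × (26.08/26.36) = 37.7 × 0.989378 = 37.2995
electricity: 9.6 × (0.14/0.12) = 9.6 × 1.166667 = 11.2000
tea: 26.3 × (5.42/3.66) = 26.3 × 1.480874 = 38.9470
fish: 6.1 × (27.20/19.95) = 6.1 × 1.363409 = 8.3168
butter: 20.3 × (6.61/6.87) = 20.3 × 0.962154 = 19.5317
Index = Σ wᵢ·(p₁ᵢ/p₀ᵢ) = 37.2995 + 11.2000 + 38.9470 + 8.3168 + 19.5317 = 115.2951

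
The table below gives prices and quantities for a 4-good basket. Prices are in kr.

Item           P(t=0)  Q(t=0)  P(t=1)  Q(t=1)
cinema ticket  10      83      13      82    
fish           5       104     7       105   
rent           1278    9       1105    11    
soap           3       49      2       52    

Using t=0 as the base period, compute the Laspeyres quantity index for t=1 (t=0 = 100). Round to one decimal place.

119.7

Laspeyres quantity index uses base-period prices as weights.
ΣP(t=0)·Q(t=1) = 10×82 + 5×105 + 1278×11 + 3×52 = 820 + 525 + 14058 + 156 = 15559
ΣP(t=0)·Q(t=0) = 10×83 + 5×104 + 1278×9 + 3×49 = 830 + 520 + 11502 + 147 = 12999
Index = 15559 / 12999 × 100 = 119.6938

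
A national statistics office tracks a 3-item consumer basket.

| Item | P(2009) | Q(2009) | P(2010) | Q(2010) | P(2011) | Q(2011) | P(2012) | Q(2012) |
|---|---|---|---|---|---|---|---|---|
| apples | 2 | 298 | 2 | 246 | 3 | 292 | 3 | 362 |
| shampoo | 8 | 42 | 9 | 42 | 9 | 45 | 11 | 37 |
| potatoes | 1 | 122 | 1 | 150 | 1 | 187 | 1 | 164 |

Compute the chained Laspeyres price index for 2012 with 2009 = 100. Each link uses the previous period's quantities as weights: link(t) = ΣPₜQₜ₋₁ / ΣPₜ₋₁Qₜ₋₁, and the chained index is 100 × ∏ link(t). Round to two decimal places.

136.98

Link 2009→2010:
ΣP(2010)Q(2009) = 2×298 + 9×42 + 1×122 = 596 + 378 + 122 = 1096
ΣP(2009)Q(2009) = 2×298 + 8×42 + 1×122 = 596 + 336 + 122 = 1054
link = 1096/1054 = 1.039848
Link 2010→2011:
ΣP(2011)Q(2010) = 3×246 + 9×42 + 1×150 = 738 + 378 + 150 = 1266
ΣP(2010)Q(2010) = 2×246 + 9×42 + 1×150 = 492 + 378 + 150 = 1020
link = 1266/1020 = 1.241176
Link 2011→2012:
ΣP(2012)Q(2011) = 3×292 + 11×45 + 1×187 = 876 + 495 + 187 = 1558
ΣP(2011)Q(2011) = 3×292 + 9×45 + 1×187 = 876 + 405 + 187 = 1468
link = 1558/1468 = 1.061308
Chained index = 100 × 1.039848 × 1.241176 × 1.061308 = 136.9761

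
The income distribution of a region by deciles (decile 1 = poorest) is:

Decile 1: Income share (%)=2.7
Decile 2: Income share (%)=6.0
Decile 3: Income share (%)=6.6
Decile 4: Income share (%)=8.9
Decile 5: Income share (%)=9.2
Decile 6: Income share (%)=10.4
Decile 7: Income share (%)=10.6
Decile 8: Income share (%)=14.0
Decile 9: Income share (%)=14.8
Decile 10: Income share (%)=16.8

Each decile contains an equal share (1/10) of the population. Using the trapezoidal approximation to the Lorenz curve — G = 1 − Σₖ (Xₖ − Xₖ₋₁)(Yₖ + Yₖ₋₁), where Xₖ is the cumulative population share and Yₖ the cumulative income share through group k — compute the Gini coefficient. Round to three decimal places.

Cumulative income shares Yₖ: 0.0270, 0.0870, 0.1530, 0.2420, 0.3340, 0.4380, 0.5440, 0.6840, 0.8320, 1.0000
Σ (Xₖ−Xₖ₋₁)(Yₖ+Yₖ₋₁) = (1/10)(0.0270+0.0000) + (1/10)(0.0870+0.0270) + (1/10)(0.1530+0.0870) + (1/10)(0.2420+0.1530) + (1/10)(0.3340+0.2420) + (1/10)(0.4380+0.3340) + (1/10)(0.5440+0.4380) + (1/10)(0.6840+0.5440) + (1/10)(0.8320+0.6840) + (1/10)(1.0000+0.8320)
  = 0.0027 + 0.0114 + 0.0240 + 0.0395 + 0.0576 + 0.0772 + 0.0982 + 0.1228 + 0.1516 + 0.1832 = 0.7682
G = 1 − 0.7682 = 0.2318

0.232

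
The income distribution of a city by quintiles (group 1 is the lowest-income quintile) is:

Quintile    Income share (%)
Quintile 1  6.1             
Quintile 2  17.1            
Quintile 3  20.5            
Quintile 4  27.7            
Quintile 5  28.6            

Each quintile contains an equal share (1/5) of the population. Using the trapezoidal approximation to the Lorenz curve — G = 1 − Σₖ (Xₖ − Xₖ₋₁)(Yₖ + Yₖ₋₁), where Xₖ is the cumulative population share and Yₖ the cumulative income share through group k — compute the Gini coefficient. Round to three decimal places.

0.222

Cumulative income shares Yₖ: 0.0610, 0.2320, 0.4370, 0.7140, 1.0000
Σ (Xₖ−Xₖ₋₁)(Yₖ+Yₖ₋₁) = (1/5)(0.0610+0.0000) + (1/5)(0.2320+0.0610) + (1/5)(0.4370+0.2320) + (1/5)(0.7140+0.4370) + (1/5)(1.0000+0.7140)
  = 0.0122 + 0.0586 + 0.1338 + 0.2302 + 0.3428 = 0.7776
G = 1 − 0.7776 = 0.2224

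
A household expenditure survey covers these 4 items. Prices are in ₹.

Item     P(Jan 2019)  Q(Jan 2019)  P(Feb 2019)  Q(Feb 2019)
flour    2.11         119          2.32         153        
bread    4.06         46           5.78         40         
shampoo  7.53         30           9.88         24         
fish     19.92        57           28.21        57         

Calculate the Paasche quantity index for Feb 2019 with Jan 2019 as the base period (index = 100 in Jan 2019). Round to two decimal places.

Paasche quantity index uses current-period prices as weights.
ΣP(Feb 2019)·Q(Feb 2019) = 2.32×153 + 5.78×40 + 9.88×24 + 28.21×57 = 354.96 + 231.2 + 237.12 + 1607.97 = 2431.25
ΣP(Feb 2019)·Q(Jan 2019) = 2.32×119 + 5.78×46 + 9.88×30 + 28.21×57 = 276.08 + 265.88 + 296.4 + 1607.97 = 2446.33
Index = 2431.25 / 2446.33 × 100 = 99.3836

99.38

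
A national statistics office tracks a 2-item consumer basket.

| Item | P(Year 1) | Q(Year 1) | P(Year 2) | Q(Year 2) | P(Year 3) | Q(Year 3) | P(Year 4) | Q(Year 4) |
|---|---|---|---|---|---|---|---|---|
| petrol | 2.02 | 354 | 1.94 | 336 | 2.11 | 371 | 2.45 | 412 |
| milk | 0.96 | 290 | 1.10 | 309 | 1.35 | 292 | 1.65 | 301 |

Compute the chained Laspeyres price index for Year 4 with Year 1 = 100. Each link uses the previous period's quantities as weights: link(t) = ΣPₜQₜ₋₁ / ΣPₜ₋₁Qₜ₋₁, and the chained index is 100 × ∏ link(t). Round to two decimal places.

Link Year 1→Year 2:
ΣP(Year 2)Q(Year 1) = 1.94×354 + 1.10×290 = 686.76 + 319 = 1005.76
ΣP(Year 1)Q(Year 1) = 2.02×354 + 0.96×290 = 715.08 + 278.4 = 993.48
link = 1005.76/993.48 = 1.012361
Link Year 2→Year 3:
ΣP(Year 3)Q(Year 2) = 2.11×336 + 1.35×309 = 708.96 + 417.15 = 1126.11
ΣP(Year 2)Q(Year 2) = 1.94×336 + 1.10×309 = 651.84 + 339.9 = 991.74
link = 1126.11/991.74 = 1.135489
Link Year 3→Year 4:
ΣP(Year 4)Q(Year 3) = 2.45×371 + 1.65×292 = 908.95 + 481.8 = 1390.75
ΣP(Year 3)Q(Year 3) = 2.11×371 + 1.35×292 = 782.81 + 394.2 = 1177.01
link = 1390.75/1177.01 = 1.181596
Chained index = 100 × 1.012361 × 1.135489 × 1.181596 = 135.8273

135.83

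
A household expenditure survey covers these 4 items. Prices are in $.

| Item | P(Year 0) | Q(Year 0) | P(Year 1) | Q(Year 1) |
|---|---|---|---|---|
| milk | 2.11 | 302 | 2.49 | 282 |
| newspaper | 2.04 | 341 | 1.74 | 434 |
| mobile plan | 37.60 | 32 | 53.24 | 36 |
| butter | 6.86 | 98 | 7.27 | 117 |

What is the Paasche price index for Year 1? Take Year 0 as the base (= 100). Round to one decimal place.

116.2

Paasche price index uses current-period quantities as weights.
ΣP(Year 1)·Q(Year 1) = 2.49×282 + 1.74×434 + 53.24×36 + 7.27×117 = 702.18 + 755.16 + 1916.64 + 850.59 = 4224.57
ΣP(Year 0)·Q(Year 1) = 2.11×282 + 2.04×434 + 37.60×36 + 6.86×117 = 595.02 + 885.36 + 1353.6 + 802.62 = 3636.6
Index = 4224.57 / 3636.6 × 100 = 116.1681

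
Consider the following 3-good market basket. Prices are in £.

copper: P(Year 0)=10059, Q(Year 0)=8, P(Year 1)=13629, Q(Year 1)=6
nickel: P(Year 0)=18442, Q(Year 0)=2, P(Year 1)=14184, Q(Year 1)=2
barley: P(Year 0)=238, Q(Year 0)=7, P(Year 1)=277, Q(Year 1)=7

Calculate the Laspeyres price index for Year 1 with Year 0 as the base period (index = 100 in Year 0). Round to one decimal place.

Laspeyres price index uses base-period quantities as weights.
ΣP(Year 1)·Q(Year 0) = 13629×8 + 14184×2 + 277×7 = 109032 + 28368 + 1939 = 139339
ΣP(Year 0)·Q(Year 0) = 10059×8 + 18442×2 + 238×7 = 80472 + 36884 + 1666 = 119022
Index = 139339 / 119022 × 100 = 117.0700

117.1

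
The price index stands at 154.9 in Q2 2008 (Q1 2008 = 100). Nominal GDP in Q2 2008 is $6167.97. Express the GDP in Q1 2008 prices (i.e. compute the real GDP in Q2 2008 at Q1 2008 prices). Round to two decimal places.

3981.90

Real = Nominal ÷ (Index/100) = 6167.97 ÷ (154.9/100)
     = 6167.97 ÷ 1.549 = 3981.9045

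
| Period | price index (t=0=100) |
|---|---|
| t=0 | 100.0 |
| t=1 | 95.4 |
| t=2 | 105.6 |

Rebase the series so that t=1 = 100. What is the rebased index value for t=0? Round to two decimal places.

Rebased(t=0) = 100.0 / 95.4 × 100 = 104.8218

104.82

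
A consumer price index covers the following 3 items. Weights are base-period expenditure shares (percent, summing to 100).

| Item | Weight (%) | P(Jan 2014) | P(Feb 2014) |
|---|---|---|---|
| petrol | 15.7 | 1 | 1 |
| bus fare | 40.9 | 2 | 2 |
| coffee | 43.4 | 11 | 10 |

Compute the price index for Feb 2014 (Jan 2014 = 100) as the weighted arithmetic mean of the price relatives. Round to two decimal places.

petrol: 15.7 × (1/1) = 15.7 × 1.000000 = 15.7000
bus fare: 40.9 × (2/2) = 40.9 × 1.000000 = 40.9000
coffee: 43.4 × (10/11) = 43.4 × 0.909091 = 39.4545
Index = Σ wᵢ·(p₁ᵢ/p₀ᵢ) = 15.7000 + 40.9000 + 39.4545 = 96.0545

96.05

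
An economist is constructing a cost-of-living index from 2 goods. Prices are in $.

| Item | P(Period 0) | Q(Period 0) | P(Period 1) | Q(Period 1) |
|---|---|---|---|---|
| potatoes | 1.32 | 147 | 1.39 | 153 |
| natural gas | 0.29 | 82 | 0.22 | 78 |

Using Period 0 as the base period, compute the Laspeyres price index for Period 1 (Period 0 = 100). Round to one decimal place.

102.1

Laspeyres price index uses base-period quantities as weights.
ΣP(Period 1)·Q(Period 0) = 1.39×147 + 0.22×82 = 204.33 + 18.04 = 222.37
ΣP(Period 0)·Q(Period 0) = 1.32×147 + 0.29×82 = 194.04 + 23.78 = 217.82
Index = 222.37 / 217.82 × 100 = 102.0889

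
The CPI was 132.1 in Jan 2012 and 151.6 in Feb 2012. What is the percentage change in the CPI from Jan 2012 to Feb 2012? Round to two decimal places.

Change = (151.6 − 132.1) / 132.1 × 100
       = 19.5 / 132.1 × 100 = 14.7615%

14.76%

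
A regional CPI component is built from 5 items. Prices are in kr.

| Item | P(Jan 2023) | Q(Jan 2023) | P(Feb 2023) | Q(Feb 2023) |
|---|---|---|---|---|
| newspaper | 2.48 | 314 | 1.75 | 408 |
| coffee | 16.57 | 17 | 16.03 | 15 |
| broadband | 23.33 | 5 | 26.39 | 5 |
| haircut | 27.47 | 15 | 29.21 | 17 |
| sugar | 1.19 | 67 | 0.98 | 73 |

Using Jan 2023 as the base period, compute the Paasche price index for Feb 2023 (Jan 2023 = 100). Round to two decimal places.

85.69

Paasche price index uses current-period quantities as weights.
ΣP(Feb 2023)·Q(Feb 2023) = 1.75×408 + 16.03×15 + 26.39×5 + 29.21×17 + 0.98×73 = 714 + 240.45 + 131.95 + 496.57 + 71.54 = 1654.51
ΣP(Jan 2023)·Q(Feb 2023) = 2.48×408 + 16.57×15 + 23.33×5 + 27.47×17 + 1.19×73 = 1011.84 + 248.55 + 116.65 + 466.99 + 86.87 = 1930.9
Index = 1654.51 / 1930.9 × 100 = 85.6859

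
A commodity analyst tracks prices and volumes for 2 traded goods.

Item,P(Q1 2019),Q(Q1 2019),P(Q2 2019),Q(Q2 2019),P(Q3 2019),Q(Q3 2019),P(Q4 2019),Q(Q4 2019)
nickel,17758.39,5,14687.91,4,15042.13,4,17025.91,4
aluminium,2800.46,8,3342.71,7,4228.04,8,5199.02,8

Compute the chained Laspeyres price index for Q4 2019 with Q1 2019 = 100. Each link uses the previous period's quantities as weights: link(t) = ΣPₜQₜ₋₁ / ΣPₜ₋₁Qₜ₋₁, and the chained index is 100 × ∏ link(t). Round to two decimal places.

114.89

Link Q1 2019→Q2 2019:
ΣP(Q2 2019)Q(Q1 2019) = 14687.91×5 + 3342.71×8 = 73439.55 + 26741.68 = 100181.23
ΣP(Q1 2019)Q(Q1 2019) = 17758.39×5 + 2800.46×8 = 88791.95 + 22403.68 = 111195.63
link = 100181.23/111195.63 = 0.900946
Link Q2 2019→Q3 2019:
ΣP(Q3 2019)Q(Q2 2019) = 15042.13×4 + 4228.04×7 = 60168.52 + 29596.28 = 89764.8
ΣP(Q2 2019)Q(Q2 2019) = 14687.91×4 + 3342.71×7 = 58751.64 + 23398.97 = 82150.61
link = 89764.8/82150.61 = 1.092686
Link Q3 2019→Q4 2019:
ΣP(Q4 2019)Q(Q3 2019) = 17025.91×4 + 5199.02×8 = 68103.64 + 41592.16 = 109695.8
ΣP(Q3 2019)Q(Q3 2019) = 15042.13×4 + 4228.04×8 = 60168.52 + 33824.32 = 93992.84
link = 109695.8/93992.84 = 1.167065
Chained index = 100 × 0.900946 × 1.092686 × 1.167065 = 114.8918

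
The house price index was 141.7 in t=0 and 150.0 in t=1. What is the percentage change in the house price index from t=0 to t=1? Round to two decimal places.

Change = (150.0 − 141.7) / 141.7 × 100
       = 8.3 / 141.7 × 100 = 5.8574%

5.86%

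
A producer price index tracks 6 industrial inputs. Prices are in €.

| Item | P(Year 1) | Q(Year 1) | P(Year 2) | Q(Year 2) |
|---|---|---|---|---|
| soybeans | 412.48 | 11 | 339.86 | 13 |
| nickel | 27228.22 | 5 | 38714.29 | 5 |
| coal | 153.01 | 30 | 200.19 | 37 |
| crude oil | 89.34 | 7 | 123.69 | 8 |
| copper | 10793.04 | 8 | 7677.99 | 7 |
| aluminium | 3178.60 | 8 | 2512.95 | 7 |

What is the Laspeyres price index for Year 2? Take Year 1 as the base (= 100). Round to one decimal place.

110.9

Laspeyres price index uses base-period quantities as weights.
ΣP(Year 2)·Q(Year 1) = 339.86×11 + 38714.29×5 + 200.19×30 + 123.69×7 + 7677.99×8 + 2512.95×8 = 3738.46 + 193571.45 + 6005.7 + 865.83 + 61423.92 + 20103.6 = 285708.96
ΣP(Year 1)·Q(Year 1) = 412.48×11 + 27228.22×5 + 153.01×30 + 89.34×7 + 10793.04×8 + 3178.60×8 = 4537.28 + 136141.1 + 4590.3 + 625.38 + 86344.32 + 25428.8 = 257667.18
Index = 285708.96 / 257667.18 × 100 = 110.8829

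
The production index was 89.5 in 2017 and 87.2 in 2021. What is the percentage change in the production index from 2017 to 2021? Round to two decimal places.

-2.57%

Change = (87.2 − 89.5) / 89.5 × 100
       = -2.3 / 89.5 × 100 = -2.5698%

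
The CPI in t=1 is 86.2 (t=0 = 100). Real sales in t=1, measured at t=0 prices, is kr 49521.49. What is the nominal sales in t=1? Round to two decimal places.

Nominal = Real × (Index/100) = 49521.49 × (86.2/100)
        = 49521.49 × 0.862 = 42687.5244

42687.52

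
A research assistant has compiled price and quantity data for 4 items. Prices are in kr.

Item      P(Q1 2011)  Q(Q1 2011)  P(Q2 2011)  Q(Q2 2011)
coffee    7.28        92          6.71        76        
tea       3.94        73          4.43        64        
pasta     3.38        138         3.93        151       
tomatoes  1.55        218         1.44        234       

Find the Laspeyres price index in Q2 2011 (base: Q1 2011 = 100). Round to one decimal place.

Laspeyres price index uses base-period quantities as weights.
ΣP(Q2 2011)·Q(Q1 2011) = 6.71×92 + 4.43×73 + 3.93×138 + 1.44×218 = 617.32 + 323.39 + 542.34 + 313.92 = 1796.97
ΣP(Q1 2011)·Q(Q1 2011) = 7.28×92 + 3.94×73 + 3.38×138 + 1.55×218 = 669.76 + 287.62 + 466.44 + 337.9 = 1761.72
Index = 1796.97 / 1761.72 × 100 = 102.0009

102.0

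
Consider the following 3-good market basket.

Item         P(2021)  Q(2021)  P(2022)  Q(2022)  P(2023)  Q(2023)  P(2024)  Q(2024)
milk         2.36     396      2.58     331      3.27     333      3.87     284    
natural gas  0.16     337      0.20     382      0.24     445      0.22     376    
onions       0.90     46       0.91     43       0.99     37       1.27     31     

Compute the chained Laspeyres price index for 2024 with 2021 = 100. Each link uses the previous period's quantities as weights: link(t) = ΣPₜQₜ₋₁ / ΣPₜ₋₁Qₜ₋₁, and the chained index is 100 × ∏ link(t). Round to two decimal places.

Link 2021→2022:
ΣP(2022)Q(2021) = 2.58×396 + 0.20×337 + 0.91×46 = 1021.68 + 67.4 + 41.86 = 1130.94
ΣP(2021)Q(2021) = 2.36×396 + 0.16×337 + 0.90×46 = 934.56 + 53.92 + 41.4 = 1029.88
link = 1130.94/1029.88 = 1.098128
Link 2022→2023:
ΣP(2023)Q(2022) = 3.27×331 + 0.24×382 + 0.99×43 = 1082.37 + 91.68 + 42.57 = 1216.62
ΣP(2022)Q(2022) = 2.58×331 + 0.20×382 + 0.91×43 = 853.98 + 76.4 + 39.13 = 969.51
link = 1216.62/969.51 = 1.254881
Link 2023→2024:
ΣP(2024)Q(2023) = 3.87×333 + 0.22×445 + 1.27×37 = 1288.71 + 97.9 + 46.99 = 1433.6
ΣP(2023)Q(2023) = 3.27×333 + 0.24×445 + 0.99×37 = 1088.91 + 106.8 + 36.63 = 1232.34
link = 1433.6/1232.34 = 1.163315
Chained index = 100 × 1.098128 × 1.254881 × 1.163315 = 160.3072

160.31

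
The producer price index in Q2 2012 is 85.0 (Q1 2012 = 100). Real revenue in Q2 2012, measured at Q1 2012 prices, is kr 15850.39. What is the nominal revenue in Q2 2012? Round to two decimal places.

13472.83

Nominal = Real × (Index/100) = 15850.39 × (85.0/100)
        = 15850.39 × 0.850 = 13472.8315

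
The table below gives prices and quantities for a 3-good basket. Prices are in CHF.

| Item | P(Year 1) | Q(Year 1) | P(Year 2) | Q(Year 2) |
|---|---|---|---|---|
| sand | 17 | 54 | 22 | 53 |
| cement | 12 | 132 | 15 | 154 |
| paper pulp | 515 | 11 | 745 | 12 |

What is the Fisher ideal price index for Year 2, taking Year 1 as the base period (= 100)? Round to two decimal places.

Laspeyres component (base-period weights):
ΣP(Year 2)Q(Year 1) = 22×54 + 15×132 + 745×11 = 1188 + 1980 + 8195 = 11363
ΣP(Year 1)Q(Year 1) = 17×54 + 12×132 + 515×11 = 918 + 1584 + 5665 = 8167
L = 11363 / 8167 × 100 = 139.1331
Paasche component (current-period weights):
ΣP(Year 2)Q(Year 2) = 22×53 + 15×154 + 745×12 = 1166 + 2310 + 8940 = 12416
ΣP(Year 1)Q(Year 2) = 17×53 + 12×154 + 515×12 = 901 + 1848 + 6180 = 8929
P = 12416 / 8929 × 100 = 139.0525
Fisher = √(L × P) = √(139.1331 × 139.0525) = 139.0928

139.09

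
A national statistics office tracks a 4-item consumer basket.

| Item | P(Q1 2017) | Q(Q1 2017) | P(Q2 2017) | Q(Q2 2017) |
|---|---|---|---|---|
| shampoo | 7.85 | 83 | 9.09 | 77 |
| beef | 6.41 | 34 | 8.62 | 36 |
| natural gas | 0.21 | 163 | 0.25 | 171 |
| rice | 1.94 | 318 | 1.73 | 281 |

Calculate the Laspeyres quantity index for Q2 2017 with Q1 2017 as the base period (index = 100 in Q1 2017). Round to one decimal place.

93.1

Laspeyres quantity index uses base-period prices as weights.
ΣP(Q1 2017)·Q(Q2 2017) = 7.85×77 + 6.41×36 + 0.21×171 + 1.94×281 = 604.45 + 230.76 + 35.91 + 545.14 = 1416.26
ΣP(Q1 2017)·Q(Q1 2017) = 7.85×83 + 6.41×34 + 0.21×163 + 1.94×318 = 651.55 + 217.94 + 34.23 + 616.92 = 1520.64
Index = 1416.26 / 1520.64 × 100 = 93.1358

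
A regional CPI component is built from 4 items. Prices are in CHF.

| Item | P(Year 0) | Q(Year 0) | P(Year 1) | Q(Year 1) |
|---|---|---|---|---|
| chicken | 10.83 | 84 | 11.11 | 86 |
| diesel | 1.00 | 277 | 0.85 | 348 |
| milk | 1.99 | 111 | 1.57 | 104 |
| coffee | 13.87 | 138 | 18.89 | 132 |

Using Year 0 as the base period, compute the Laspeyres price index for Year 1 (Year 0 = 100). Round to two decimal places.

Laspeyres price index uses base-period quantities as weights.
ΣP(Year 1)·Q(Year 0) = 11.11×84 + 0.85×277 + 1.57×111 + 18.89×138 = 933.24 + 235.45 + 174.27 + 2606.82 = 3949.78
ΣP(Year 0)·Q(Year 0) = 10.83×84 + 1.00×277 + 1.99×111 + 13.87×138 = 909.72 + 277 + 220.89 + 1914.06 = 3321.67
Index = 3949.78 / 3321.67 × 100 = 118.9095

118.91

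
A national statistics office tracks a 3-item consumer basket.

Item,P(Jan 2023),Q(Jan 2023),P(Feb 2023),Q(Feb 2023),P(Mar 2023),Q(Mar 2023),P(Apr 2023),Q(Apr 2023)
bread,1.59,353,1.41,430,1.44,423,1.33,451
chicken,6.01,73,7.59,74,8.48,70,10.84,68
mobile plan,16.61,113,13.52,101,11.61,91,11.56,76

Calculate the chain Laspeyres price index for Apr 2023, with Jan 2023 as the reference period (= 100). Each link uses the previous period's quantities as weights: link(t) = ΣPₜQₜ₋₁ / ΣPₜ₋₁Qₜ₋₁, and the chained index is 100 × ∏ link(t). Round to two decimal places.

89.95

Link Jan 2023→Feb 2023:
ΣP(Feb 2023)Q(Jan 2023) = 1.41×353 + 7.59×73 + 13.52×113 = 497.73 + 554.07 + 1527.76 = 2579.56
ΣP(Jan 2023)Q(Jan 2023) = 1.59×353 + 6.01×73 + 16.61×113 = 561.27 + 438.73 + 1876.93 = 2876.93
link = 2579.56/2876.93 = 0.896636
Link Feb 2023→Mar 2023:
ΣP(Mar 2023)Q(Feb 2023) = 1.44×430 + 8.48×74 + 11.61×101 = 619.2 + 627.52 + 1172.61 = 2419.33
ΣP(Feb 2023)Q(Feb 2023) = 1.41×430 + 7.59×74 + 13.52×101 = 606.3 + 561.66 + 1365.52 = 2533.48
link = 2419.33/2533.48 = 0.954943
Link Mar 2023→Apr 2023:
ΣP(Apr 2023)Q(Mar 2023) = 1.33×423 + 10.84×70 + 11.56×91 = 562.59 + 758.8 + 1051.96 = 2373.35
ΣP(Mar 2023)Q(Mar 2023) = 1.44×423 + 8.48×70 + 11.61×91 = 609.12 + 593.6 + 1056.51 = 2259.23
link = 2373.35/2259.23 = 1.050513
Chained index = 100 × 0.896636 × 0.954943 × 1.050513 = 89.9488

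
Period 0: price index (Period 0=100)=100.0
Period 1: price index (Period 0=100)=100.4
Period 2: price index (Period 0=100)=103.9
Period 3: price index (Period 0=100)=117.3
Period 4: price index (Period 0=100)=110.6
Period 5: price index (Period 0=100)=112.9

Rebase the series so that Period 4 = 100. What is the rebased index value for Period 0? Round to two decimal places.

Rebased(Period 0) = 100.0 / 110.6 × 100 = 90.4159

90.42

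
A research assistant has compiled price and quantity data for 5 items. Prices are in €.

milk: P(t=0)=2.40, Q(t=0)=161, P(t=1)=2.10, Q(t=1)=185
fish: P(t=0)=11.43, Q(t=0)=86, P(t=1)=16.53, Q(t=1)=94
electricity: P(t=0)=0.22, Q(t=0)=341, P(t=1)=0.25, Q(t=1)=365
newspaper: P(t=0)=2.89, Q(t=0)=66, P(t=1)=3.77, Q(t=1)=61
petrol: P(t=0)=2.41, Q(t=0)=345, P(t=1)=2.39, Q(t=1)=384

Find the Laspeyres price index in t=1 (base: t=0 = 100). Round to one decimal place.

118.3

Laspeyres price index uses base-period quantities as weights.
ΣP(t=1)·Q(t=0) = 2.10×161 + 16.53×86 + 0.25×341 + 3.77×66 + 2.39×345 = 338.1 + 1421.58 + 85.25 + 248.82 + 824.55 = 2918.3
ΣP(t=0)·Q(t=0) = 2.40×161 + 11.43×86 + 0.22×341 + 2.89×66 + 2.41×345 = 386.4 + 982.98 + 75.02 + 190.74 + 831.45 = 2466.59
Index = 2918.3 / 2466.59 × 100 = 118.3131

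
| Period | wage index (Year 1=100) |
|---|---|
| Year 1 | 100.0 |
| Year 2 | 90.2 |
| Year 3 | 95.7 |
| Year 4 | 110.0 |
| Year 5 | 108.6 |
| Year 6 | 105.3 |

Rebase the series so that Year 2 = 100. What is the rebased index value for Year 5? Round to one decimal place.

Rebased(Year 5) = 108.6 / 90.2 × 100 = 120.3991

120.4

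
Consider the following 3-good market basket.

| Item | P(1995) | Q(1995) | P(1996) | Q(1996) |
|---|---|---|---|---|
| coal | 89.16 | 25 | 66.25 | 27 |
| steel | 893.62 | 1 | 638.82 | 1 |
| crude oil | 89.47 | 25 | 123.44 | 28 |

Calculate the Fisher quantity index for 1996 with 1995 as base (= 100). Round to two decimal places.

108.84

Laspeyres component (base-period weights):
ΣP(1995)Q(1996) = 89.16×27 + 893.62×1 + 89.47×28 = 2407.32 + 893.62 + 2505.16 = 5806.1
ΣP(1995)Q(1995) = 89.16×25 + 893.62×1 + 89.47×25 = 2229 + 893.62 + 2236.75 = 5359.37
L = 5806.1 / 5359.37 × 100 = 108.3355
Paasche component (current-period weights):
ΣP(1996)Q(1996) = 66.25×27 + 638.82×1 + 123.44×28 = 1788.75 + 638.82 + 3456.32 = 5883.89
ΣP(1996)Q(1995) = 66.25×25 + 638.82×1 + 123.44×25 = 1656.25 + 638.82 + 3086 = 5381.07
P = 5883.89 / 5381.07 × 100 = 109.3442
Fisher = √(L × P) = √(108.3355 × 109.3442) = 108.8387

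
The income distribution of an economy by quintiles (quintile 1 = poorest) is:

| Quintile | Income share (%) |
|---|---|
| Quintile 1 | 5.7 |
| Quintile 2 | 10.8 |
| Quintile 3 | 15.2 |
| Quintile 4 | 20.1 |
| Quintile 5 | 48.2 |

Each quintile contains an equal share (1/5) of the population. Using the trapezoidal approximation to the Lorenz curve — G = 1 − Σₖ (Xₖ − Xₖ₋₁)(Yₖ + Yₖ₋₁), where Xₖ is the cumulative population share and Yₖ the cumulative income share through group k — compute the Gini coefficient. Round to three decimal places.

0.377

Cumulative income shares Yₖ: 0.0570, 0.1650, 0.3170, 0.5180, 1.0000
Σ (Xₖ−Xₖ₋₁)(Yₖ+Yₖ₋₁) = (1/5)(0.0570+0.0000) + (1/5)(0.1650+0.0570) + (1/5)(0.3170+0.1650) + (1/5)(0.5180+0.3170) + (1/5)(1.0000+0.5180)
  = 0.0114 + 0.0444 + 0.0964 + 0.1670 + 0.3036 = 0.6228
G = 1 − 0.6228 = 0.3772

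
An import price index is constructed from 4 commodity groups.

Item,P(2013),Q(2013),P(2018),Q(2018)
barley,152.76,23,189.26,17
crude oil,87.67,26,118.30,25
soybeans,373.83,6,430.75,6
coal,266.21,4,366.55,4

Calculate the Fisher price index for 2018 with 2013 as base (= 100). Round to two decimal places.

126.22

Laspeyres component (base-period weights):
ΣP(2018)Q(2013) = 189.26×23 + 118.30×26 + 430.75×6 + 366.55×4 = 4352.98 + 3075.8 + 2584.5 + 1466.2 = 11479.48
ΣP(2013)Q(2013) = 152.76×23 + 87.67×26 + 373.83×6 + 266.21×4 = 3513.48 + 2279.42 + 2242.98 + 1064.84 = 9100.72
L = 11479.48 / 9100.72 × 100 = 126.1382
Paasche component (current-period weights):
ΣP(2018)Q(2018) = 189.26×17 + 118.30×25 + 430.75×6 + 366.55×4 = 3217.42 + 2957.5 + 2584.5 + 1466.2 = 10225.62
ΣP(2013)Q(2018) = 152.76×17 + 87.67×25 + 373.83×6 + 266.21×4 = 2596.92 + 2191.75 + 2242.98 + 1064.84 = 8096.49
P = 10225.62 / 8096.49 × 100 = 126.2970
Fisher = √(L × P) = √(126.1382 × 126.2970) = 126.2175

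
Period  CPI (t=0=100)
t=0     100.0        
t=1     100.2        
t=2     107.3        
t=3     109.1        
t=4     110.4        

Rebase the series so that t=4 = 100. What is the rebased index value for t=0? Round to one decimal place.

90.6

Rebased(t=0) = 100.0 / 110.4 × 100 = 90.5797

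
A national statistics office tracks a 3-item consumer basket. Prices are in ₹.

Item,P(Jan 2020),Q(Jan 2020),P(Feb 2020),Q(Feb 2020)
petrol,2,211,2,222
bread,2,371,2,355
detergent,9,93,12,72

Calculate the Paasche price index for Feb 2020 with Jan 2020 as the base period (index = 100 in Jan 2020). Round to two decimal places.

111.99

Paasche price index uses current-period quantities as weights.
ΣP(Feb 2020)·Q(Feb 2020) = 2×222 + 2×355 + 12×72 = 444 + 710 + 864 = 2018
ΣP(Jan 2020)·Q(Feb 2020) = 2×222 + 2×355 + 9×72 = 444 + 710 + 648 = 1802
Index = 2018 / 1802 × 100 = 111.9867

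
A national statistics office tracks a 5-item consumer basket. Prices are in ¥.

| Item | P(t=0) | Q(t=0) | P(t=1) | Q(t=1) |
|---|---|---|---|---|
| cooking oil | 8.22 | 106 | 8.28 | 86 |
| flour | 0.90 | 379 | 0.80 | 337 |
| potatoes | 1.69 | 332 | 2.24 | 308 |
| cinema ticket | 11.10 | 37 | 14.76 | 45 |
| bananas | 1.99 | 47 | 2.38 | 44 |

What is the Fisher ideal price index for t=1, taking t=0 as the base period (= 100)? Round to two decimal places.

Laspeyres component (base-period weights):
ΣP(t=1)Q(t=0) = 8.28×106 + 0.80×379 + 2.24×332 + 14.76×37 + 2.38×47 = 877.68 + 303.2 + 743.68 + 546.12 + 111.86 = 2582.54
ΣP(t=0)Q(t=0) = 8.22×106 + 0.90×379 + 1.69×332 + 11.10×37 + 1.99×47 = 871.32 + 341.1 + 561.08 + 410.7 + 93.53 = 2277.73
L = 2582.54 / 2277.73 × 100 = 113.3822
Paasche component (current-period weights):
ΣP(t=1)Q(t=1) = 8.28×86 + 0.80×337 + 2.24×308 + 14.76×45 + 2.38×44 = 712.08 + 269.6 + 689.92 + 664.2 + 104.72 = 2440.52
ΣP(t=0)Q(t=1) = 8.22×86 + 0.90×337 + 1.69×308 + 11.10×45 + 1.99×44 = 706.92 + 303.3 + 520.52 + 499.5 + 87.56 = 2117.8
P = 2440.52 / 2117.8 × 100 = 115.2385
Fisher = √(L × P) = √(113.3822 × 115.2385) = 114.3066

114.31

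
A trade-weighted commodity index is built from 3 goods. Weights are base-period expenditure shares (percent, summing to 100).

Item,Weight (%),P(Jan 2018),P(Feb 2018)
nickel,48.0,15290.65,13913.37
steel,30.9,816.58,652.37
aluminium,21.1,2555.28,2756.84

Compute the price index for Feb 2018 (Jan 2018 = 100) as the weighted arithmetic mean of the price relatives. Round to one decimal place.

nickel: 48.0 × (13913.37/15290.65) = 48.0 × 0.909927 = 43.6765
steel: 30.9 × (652.37/816.58) = 30.9 × 0.798905 = 24.6862
aluminium: 21.1 × (2756.84/2555.28) = 21.1 × 1.078880 = 22.7644
Index = Σ wᵢ·(p₁ᵢ/p₀ᵢ) = 43.6765 + 24.6862 + 22.7644 = 91.1270

91.1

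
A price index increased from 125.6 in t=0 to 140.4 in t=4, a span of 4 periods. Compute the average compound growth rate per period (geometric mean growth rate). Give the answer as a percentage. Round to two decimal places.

Growth factor = (140.4/125.6)^(1/4) = (1.117834)^(1/4) = 1.028240
Growth rate = 1.028240 − 1 = 0.028240 = 2.8240%

2.82%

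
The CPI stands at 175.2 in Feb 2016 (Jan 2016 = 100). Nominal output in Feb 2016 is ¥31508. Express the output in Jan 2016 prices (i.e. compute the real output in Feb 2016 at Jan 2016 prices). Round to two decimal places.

17984.02

Real = Nominal ÷ (Index/100) = 31508 ÷ (175.2/100)
     = 31508 ÷ 1.752 = 17984.0183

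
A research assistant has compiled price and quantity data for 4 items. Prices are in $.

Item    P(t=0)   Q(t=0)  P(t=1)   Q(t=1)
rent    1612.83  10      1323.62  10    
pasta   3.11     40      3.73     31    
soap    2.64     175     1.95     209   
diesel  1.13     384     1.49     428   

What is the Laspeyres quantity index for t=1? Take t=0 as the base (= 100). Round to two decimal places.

Laspeyres quantity index uses base-period prices as weights.
ΣP(t=0)·Q(t=1) = 1612.83×10 + 3.11×31 + 2.64×209 + 1.13×428 = 16128.3 + 96.41 + 551.76 + 483.64 = 17260.11
ΣP(t=0)·Q(t=0) = 1612.83×10 + 3.11×40 + 2.64×175 + 1.13×384 = 16128.3 + 124.4 + 462 + 433.92 = 17148.62
Index = 17260.11 / 17148.62 × 100 = 100.6501

100.65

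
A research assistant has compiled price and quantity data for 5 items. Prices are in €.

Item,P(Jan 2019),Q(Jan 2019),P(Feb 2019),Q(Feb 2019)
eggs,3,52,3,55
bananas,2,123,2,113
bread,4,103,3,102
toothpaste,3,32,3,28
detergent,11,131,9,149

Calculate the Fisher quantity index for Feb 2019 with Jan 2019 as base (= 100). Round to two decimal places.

107.06

Laspeyres component (base-period weights):
ΣP(Jan 2019)Q(Feb 2019) = 3×55 + 2×113 + 4×102 + 3×28 + 11×149 = 165 + 226 + 408 + 84 + 1639 = 2522
ΣP(Jan 2019)Q(Jan 2019) = 3×52 + 2×123 + 4×103 + 3×32 + 11×131 = 156 + 246 + 412 + 96 + 1441 = 2351
L = 2522 / 2351 × 100 = 107.2735
Paasche component (current-period weights):
ΣP(Feb 2019)Q(Feb 2019) = 3×55 + 2×113 + 3×102 + 3×28 + 9×149 = 165 + 226 + 306 + 84 + 1341 = 2122
ΣP(Feb 2019)Q(Jan 2019) = 3×52 + 2×123 + 3×103 + 3×32 + 9×131 = 156 + 246 + 309 + 96 + 1179 = 1986
P = 2122 / 1986 × 100 = 106.8479
Fisher = √(L × P) = √(107.2735 × 106.8479) = 107.0605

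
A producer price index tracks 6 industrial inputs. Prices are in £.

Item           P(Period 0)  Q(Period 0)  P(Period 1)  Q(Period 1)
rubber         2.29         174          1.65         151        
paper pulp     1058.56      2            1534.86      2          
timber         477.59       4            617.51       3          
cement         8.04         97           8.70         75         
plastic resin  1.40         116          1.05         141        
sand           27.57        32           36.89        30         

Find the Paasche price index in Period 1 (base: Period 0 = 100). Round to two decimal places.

Paasche price index uses current-period quantities as weights.
ΣP(Period 1)·Q(Period 1) = 1.65×151 + 1534.86×2 + 617.51×3 + 8.70×75 + 1.05×141 + 36.89×30 = 249.15 + 3069.72 + 1852.53 + 652.5 + 148.05 + 1106.7 = 7078.65
ΣP(Period 0)·Q(Period 1) = 2.29×151 + 1058.56×2 + 477.59×3 + 8.04×75 + 1.40×141 + 27.57×30 = 345.79 + 2117.12 + 1432.77 + 603 + 197.4 + 827.1 = 5523.18
Index = 7078.65 / 5523.18 × 100 = 128.1626

128.16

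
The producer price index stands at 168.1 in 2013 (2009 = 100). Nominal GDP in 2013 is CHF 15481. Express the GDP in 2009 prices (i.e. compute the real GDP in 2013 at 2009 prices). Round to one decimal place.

9209.4

Real = Nominal ÷ (Index/100) = 15481 ÷ (168.1/100)
     = 15481 ÷ 1.681 = 9209.3992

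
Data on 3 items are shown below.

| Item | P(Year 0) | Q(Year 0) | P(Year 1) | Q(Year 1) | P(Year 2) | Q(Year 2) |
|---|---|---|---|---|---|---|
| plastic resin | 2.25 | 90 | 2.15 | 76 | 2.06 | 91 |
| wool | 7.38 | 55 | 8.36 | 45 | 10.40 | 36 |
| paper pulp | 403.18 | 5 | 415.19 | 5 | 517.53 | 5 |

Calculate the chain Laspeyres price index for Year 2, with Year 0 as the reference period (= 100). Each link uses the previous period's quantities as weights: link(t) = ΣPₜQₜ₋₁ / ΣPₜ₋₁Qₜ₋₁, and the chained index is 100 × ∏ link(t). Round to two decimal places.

127.72

Link Year 0→Year 1:
ΣP(Year 1)Q(Year 0) = 2.15×90 + 8.36×55 + 415.19×5 = 193.5 + 459.8 + 2075.95 = 2729.25
ΣP(Year 0)Q(Year 0) = 2.25×90 + 7.38×55 + 403.18×5 = 202.5 + 405.9 + 2015.9 = 2624.3
link = 2729.25/2624.3 = 1.039992
Link Year 1→Year 2:
ΣP(Year 2)Q(Year 1) = 2.06×76 + 10.40×45 + 517.53×5 = 156.56 + 468 + 2587.65 = 3212.21
ΣP(Year 1)Q(Year 1) = 2.15×76 + 8.36×45 + 415.19×5 = 163.4 + 376.2 + 2075.95 = 2615.55
link = 3212.21/2615.55 = 1.228120
Chained index = 100 × 1.039992 × 1.228120 = 127.7235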